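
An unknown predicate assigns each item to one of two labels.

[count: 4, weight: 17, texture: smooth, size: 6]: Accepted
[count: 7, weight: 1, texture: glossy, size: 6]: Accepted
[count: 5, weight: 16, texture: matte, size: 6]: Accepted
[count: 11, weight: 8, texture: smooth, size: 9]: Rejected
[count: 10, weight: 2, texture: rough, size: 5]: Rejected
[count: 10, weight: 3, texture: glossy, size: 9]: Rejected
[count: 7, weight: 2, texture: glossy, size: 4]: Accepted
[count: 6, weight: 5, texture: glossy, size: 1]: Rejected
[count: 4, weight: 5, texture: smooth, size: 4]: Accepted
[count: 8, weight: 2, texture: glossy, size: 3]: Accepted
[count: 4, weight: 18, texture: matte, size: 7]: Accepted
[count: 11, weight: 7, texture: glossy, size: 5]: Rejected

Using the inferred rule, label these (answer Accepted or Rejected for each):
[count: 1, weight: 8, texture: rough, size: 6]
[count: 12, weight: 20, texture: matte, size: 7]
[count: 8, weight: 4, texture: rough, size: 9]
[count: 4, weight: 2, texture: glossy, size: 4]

The pattern is that an item is 'Accepted' exactly when: size ≥ 3 AND count ≤ 8.
[count: 1, weight: 8, texture: rough, size: 6] — size = 6, count = 1, hence Accepted. [count: 12, weight: 20, texture: matte, size: 7] — size = 7, count = 12, hence Rejected. [count: 8, weight: 4, texture: rough, size: 9] — size = 9, count = 8, hence Accepted. [count: 4, weight: 2, texture: glossy, size: 4] — size = 4, count = 4, hence Accepted.

Accepted, Rejected, Accepted, Accepted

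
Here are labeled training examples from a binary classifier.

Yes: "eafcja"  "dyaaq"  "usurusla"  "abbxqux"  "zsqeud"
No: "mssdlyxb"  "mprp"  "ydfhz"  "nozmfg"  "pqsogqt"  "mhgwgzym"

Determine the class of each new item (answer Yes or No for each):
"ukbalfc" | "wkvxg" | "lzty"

Yes, No, No

Rule: has ≥ 2 vowels. This holds for each 'Yes' example and fails for each 'No' one.
"ukbalfc": Yes (2 vowels).
"wkvxg": No (0 vowels).
"lzty": No (0 vowels).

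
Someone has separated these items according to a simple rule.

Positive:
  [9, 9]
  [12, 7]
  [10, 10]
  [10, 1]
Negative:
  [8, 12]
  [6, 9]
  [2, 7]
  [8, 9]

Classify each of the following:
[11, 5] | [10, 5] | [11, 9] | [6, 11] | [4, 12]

The simplest hypothesis consistent with all the labels is: first ≥ 9.
[11, 5]: Positive (first 11). [10, 5]: Positive (first 10). [11, 9]: Positive (first 11). [6, 11]: Negative (first 6). [4, 12]: Negative (first 4).

Positive, Positive, Positive, Negative, Negative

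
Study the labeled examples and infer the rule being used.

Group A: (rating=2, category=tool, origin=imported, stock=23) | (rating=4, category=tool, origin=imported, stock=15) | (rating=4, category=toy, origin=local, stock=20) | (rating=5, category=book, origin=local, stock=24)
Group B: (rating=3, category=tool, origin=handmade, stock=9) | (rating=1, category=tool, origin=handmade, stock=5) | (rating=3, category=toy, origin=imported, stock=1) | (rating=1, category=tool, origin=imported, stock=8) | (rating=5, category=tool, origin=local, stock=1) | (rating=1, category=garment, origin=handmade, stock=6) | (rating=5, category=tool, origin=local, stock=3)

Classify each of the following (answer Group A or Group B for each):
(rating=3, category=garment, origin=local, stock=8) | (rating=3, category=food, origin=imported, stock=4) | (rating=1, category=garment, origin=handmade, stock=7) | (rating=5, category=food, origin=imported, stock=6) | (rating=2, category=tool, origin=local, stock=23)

The distinguishing property — stock ≥ 15 — holds for all the 'Group A' cases and none of the 'Group B' cases.

Group B, Group B, Group B, Group B, Group A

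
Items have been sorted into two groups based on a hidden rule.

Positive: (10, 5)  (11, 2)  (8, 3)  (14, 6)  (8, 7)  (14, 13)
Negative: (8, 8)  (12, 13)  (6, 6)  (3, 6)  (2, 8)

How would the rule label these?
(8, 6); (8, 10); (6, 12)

Positive, Negative, Negative

The pattern is that an item is 'Positive' exactly when: first > second.
Positive: (8, 6), since 8 > 6.
Negative: (8, 10), since 8 < 10.
Negative: (6, 12), since 6 < 12.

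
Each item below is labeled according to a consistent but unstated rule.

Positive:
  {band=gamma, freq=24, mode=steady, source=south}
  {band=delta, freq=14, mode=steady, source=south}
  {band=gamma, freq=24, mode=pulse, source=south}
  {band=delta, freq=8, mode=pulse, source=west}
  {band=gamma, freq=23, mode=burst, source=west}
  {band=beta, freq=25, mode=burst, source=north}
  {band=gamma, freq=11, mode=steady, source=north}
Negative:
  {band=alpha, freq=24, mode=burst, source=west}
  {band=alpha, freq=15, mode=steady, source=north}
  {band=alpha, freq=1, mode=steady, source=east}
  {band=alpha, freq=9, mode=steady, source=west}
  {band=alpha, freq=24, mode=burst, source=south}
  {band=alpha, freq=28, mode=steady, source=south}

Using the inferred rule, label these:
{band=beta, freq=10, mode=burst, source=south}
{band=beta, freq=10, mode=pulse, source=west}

Rule: band is not alpha. This holds for each 'Positive' example and fails for each 'Negative' one.
{band=beta, freq=10, mode=burst, source=south} → band is beta → Positive. {band=beta, freq=10, mode=pulse, source=west} → band is beta → Positive.

Positive, Positive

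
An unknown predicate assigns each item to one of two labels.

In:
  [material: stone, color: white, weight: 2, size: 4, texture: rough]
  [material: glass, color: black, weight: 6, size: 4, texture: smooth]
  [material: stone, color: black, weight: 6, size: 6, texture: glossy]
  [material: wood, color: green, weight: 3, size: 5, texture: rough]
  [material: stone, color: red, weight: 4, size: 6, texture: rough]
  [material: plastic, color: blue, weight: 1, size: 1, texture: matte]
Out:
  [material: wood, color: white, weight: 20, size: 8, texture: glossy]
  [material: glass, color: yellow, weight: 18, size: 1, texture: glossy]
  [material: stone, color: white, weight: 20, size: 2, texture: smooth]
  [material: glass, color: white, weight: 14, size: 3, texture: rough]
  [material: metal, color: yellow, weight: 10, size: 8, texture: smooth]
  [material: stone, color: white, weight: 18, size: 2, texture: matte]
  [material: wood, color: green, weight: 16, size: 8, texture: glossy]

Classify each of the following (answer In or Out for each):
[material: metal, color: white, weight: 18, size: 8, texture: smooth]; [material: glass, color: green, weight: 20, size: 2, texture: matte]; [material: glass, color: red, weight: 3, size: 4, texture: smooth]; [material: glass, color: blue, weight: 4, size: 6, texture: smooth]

Out, Out, In, In

One predicate separates the groups cleanly: weight ≤ 6.
Out: [material: metal, color: white, weight: 18, size: 8, texture: smooth], since weight = 18.
Out: [material: glass, color: green, weight: 20, size: 2, texture: matte], since weight = 20.
In: [material: glass, color: red, weight: 3, size: 4, texture: smooth], since weight = 3.
In: [material: glass, color: blue, weight: 4, size: 6, texture: smooth], since weight = 4.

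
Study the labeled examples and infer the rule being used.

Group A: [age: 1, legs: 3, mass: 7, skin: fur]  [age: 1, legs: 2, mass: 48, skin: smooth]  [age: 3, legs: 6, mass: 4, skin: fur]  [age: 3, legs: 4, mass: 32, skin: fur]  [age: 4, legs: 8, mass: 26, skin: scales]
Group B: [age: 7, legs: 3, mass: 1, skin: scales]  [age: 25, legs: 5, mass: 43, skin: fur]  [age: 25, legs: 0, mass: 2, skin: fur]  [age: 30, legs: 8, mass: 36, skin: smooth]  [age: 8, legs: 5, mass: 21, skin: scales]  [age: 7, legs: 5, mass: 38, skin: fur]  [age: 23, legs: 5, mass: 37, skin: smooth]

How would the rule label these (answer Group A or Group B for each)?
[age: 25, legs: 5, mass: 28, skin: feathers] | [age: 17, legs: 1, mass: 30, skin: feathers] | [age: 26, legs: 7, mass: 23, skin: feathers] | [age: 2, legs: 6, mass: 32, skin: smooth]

The simplest hypothesis consistent with all the labels is: age ≤ 4.

Group B, Group B, Group B, Group A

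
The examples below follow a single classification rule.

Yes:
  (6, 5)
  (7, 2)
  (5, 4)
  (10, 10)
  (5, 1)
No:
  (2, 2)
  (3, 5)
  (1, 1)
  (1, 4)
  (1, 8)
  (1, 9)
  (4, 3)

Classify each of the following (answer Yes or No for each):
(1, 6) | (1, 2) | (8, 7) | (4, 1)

No, No, Yes, No

The simplest hypothesis consistent with all the labels is: first ≥ 5.
(1, 6) → first 1 → No.
(1, 2) → first 1 → No.
(8, 7) → first 8 → Yes.
(4, 1) → first 4 → No.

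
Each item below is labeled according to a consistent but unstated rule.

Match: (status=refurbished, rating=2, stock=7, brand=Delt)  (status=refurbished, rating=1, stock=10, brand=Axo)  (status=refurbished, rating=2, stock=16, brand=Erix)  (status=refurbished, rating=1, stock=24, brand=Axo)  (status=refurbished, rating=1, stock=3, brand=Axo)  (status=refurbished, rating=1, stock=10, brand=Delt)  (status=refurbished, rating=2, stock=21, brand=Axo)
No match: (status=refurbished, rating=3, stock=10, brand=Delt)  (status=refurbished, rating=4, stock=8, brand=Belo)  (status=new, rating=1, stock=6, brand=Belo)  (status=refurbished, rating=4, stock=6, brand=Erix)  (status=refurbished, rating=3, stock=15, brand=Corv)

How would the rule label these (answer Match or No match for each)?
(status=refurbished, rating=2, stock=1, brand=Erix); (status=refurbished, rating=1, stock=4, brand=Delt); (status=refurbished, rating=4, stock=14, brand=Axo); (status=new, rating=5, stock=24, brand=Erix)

Match, Match, No match, No match

Rule: status is refurbished AND rating ≤ 2. This holds for each 'Match' example and fails for each 'No match' one.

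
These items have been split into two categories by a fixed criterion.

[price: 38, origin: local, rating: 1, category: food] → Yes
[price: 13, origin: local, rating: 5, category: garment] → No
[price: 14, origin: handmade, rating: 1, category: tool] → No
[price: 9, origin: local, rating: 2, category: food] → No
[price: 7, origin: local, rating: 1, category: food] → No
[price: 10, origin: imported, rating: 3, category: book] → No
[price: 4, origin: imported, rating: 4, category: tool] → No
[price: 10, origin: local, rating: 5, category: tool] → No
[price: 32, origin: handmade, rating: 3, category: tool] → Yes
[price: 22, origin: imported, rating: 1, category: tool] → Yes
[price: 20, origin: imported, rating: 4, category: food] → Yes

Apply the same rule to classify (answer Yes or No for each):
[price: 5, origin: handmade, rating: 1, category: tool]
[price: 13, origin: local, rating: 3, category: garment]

No, No

Rule: price ≥ 20. This holds for each 'Yes' example and fails for each 'No' one.
[price: 5, origin: handmade, rating: 1, category: tool]: price = 5 — fails this test, so No. [price: 13, origin: local, rating: 3, category: garment]: price = 13 — fails this test, so No.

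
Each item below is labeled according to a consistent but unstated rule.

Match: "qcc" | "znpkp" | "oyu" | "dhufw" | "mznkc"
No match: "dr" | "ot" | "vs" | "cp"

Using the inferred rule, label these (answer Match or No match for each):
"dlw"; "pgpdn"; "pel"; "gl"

Match, Match, Match, No match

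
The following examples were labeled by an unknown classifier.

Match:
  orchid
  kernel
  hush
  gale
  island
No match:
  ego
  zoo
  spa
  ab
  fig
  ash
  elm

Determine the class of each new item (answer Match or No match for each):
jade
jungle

Match, Match

The pattern is that an item is 'Match' exactly when: length ≥ 4.
Match: jade, since length 4. Match: jungle, since length 6.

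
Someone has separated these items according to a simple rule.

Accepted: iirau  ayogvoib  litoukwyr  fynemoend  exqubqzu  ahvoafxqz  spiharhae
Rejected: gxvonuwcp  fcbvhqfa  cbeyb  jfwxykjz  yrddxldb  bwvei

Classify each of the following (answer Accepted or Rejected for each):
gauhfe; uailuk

One predicate separates the groups cleanly: has ≥ 3 vowels.
gauhfe — 3 vowels, hence Accepted. uailuk — 4 vowels, hence Accepted.

Accepted, Accepted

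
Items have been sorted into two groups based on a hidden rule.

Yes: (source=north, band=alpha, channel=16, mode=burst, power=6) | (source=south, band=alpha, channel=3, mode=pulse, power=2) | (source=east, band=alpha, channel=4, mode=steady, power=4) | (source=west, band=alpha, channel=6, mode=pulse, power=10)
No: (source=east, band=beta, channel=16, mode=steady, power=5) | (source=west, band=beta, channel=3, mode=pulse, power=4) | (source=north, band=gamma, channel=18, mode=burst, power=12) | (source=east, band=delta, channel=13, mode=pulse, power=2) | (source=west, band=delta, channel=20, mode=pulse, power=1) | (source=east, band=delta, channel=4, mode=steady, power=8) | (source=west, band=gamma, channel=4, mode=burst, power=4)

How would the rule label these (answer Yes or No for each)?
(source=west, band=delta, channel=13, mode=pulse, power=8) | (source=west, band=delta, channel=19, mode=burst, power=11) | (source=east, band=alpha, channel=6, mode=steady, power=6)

No, No, Yes

One predicate separates the groups cleanly: band is alpha.
(source=west, band=delta, channel=13, mode=pulse, power=8): band is delta — fails the rule, so No.
(source=west, band=delta, channel=19, mode=burst, power=11): band is delta — fails the rule, so No.
(source=east, band=alpha, channel=6, mode=steady, power=6): band is alpha — matches, so Yes.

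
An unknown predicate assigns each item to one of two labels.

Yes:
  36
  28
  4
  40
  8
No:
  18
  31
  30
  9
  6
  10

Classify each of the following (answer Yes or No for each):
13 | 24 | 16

The common property of the 'Yes' items is: multiple of 4. No 'No' item has it.
13: 13 = 4·3 + 1 — lacks this property, so No.
24: 24 = 4·6 — meets the rule, so Yes.
16: 16 = 4·4 — meets the rule, so Yes.

No, Yes, Yes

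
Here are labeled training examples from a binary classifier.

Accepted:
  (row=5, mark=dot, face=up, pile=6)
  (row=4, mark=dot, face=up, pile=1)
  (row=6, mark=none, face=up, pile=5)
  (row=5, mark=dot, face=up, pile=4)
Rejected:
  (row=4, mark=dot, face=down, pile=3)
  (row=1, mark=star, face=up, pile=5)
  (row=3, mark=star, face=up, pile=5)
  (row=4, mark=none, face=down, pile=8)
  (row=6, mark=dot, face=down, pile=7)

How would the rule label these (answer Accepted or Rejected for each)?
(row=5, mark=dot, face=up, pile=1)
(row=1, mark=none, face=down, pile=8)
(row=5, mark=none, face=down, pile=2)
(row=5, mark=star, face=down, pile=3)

Accepted, Rejected, Rejected, Rejected

The simplest hypothesis consistent with all the labels is: face is up AND row ≥ 4.
(row=5, mark=dot, face=up, pile=1) → face is up, row = 5 → Accepted.
(row=1, mark=none, face=down, pile=8) → face is down, row = 1 → Rejected.
(row=5, mark=none, face=down, pile=2) → face is down, row = 5 → Rejected.
(row=5, mark=star, face=down, pile=3) → face is down, row = 5 → Rejected.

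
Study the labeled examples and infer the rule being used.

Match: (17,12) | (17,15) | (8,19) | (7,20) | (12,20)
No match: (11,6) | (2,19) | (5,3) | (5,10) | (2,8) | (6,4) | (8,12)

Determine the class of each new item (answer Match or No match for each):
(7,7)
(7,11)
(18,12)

'Match' ⟺ sum ≥ 27.
(7,7): 7+7 = 14, does not pass → No match. (7,11): 7+11 = 18, does not pass → No match. (18,12): 18+12 = 30, checks out → Match.

No match, No match, Match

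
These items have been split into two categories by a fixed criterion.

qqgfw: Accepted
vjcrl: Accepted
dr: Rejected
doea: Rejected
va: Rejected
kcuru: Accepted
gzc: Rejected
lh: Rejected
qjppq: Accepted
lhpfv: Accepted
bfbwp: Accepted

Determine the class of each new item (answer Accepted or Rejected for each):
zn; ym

The simplest hypothesis consistent with all the labels is: length 5.
zn — length 2, hence Rejected. ym — length 2, hence Rejected.

Rejected, Rejected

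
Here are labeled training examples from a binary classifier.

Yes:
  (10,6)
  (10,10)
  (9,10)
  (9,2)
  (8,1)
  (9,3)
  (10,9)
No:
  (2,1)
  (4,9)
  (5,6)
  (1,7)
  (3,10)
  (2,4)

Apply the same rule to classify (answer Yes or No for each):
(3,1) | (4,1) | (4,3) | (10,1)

The distinguishing property — first ≥ 6 — holds for all the 'Yes' cases and none of the 'No' cases.
(3,1) — first 3, hence No.
(4,1) — first 4, hence No.
(4,3) — first 4, hence No.
(10,1) — first 10, hence Yes.

No, No, No, Yes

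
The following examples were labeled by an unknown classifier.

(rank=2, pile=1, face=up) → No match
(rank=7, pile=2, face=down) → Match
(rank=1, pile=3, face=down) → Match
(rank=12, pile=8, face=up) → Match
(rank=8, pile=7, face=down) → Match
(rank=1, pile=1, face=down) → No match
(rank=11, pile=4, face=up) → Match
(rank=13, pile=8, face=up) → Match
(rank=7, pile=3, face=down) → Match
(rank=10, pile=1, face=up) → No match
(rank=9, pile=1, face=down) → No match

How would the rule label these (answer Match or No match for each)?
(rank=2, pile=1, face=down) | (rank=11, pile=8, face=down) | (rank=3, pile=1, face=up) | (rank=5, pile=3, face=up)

The distinguishing property — pile ≥ 2 — holds for all the 'Match' cases and none of the 'No match' cases.
(rank=2, pile=1, face=down): No match (pile = 1). (rank=11, pile=8, face=down): Match (pile = 8). (rank=3, pile=1, face=up): No match (pile = 1). (rank=5, pile=3, face=up): Match (pile = 3).

No match, Match, No match, Match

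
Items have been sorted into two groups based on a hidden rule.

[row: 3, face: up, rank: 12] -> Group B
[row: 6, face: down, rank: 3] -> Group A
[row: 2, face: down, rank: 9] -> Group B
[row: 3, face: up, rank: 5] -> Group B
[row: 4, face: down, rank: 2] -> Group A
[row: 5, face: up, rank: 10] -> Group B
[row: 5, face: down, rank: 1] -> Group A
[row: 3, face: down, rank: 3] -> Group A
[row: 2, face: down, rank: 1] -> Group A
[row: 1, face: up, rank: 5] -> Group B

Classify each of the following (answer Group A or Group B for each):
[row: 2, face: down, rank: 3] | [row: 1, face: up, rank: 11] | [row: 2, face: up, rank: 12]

Group A, Group B, Group B

One predicate separates the groups cleanly: rank ≤ 3.
Group A: [row: 2, face: down, rank: 3], since rank = 3. Group B: [row: 1, face: up, rank: 11], since rank = 11. Group B: [row: 2, face: up, rank: 12], since rank = 12.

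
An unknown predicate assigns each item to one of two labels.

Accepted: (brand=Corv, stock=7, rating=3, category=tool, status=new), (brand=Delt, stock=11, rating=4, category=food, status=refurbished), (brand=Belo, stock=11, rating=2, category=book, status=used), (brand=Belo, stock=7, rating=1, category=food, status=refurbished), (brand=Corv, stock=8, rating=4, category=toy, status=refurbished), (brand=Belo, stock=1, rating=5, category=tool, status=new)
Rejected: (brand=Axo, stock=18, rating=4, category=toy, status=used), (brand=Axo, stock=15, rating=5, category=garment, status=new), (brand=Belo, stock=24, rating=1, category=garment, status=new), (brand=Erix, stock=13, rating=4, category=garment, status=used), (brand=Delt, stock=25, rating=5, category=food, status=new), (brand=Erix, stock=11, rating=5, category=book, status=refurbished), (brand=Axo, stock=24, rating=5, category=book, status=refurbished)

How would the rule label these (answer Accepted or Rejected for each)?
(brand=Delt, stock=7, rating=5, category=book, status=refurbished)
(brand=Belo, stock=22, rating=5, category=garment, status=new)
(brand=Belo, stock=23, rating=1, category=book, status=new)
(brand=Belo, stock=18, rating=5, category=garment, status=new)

Accepted, Rejected, Rejected, Rejected

The classifier is using: brand is not Erix AND stock ≤ 11.
(brand=Delt, stock=7, rating=5, category=book, status=refurbished) — brand is Delt, stock = 7, hence Accepted. (brand=Belo, stock=22, rating=5, category=garment, status=new) — brand is Belo, stock = 22, hence Rejected. (brand=Belo, stock=23, rating=1, category=book, status=new) — brand is Belo, stock = 23, hence Rejected. (brand=Belo, stock=18, rating=5, category=garment, status=new) — brand is Belo, stock = 18, hence Rejected.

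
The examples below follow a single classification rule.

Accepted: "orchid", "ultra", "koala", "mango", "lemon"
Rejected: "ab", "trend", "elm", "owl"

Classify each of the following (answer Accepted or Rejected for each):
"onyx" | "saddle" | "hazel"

Rejected, Accepted, Accepted

A rule that fits every label: has ≥ 2 vowels — true of each 'Accepted' example, false of each 'Rejected' one.
"onyx" → 1 vowel → Rejected. "saddle" → 2 vowels → Accepted. "hazel" → 2 vowels → Accepted.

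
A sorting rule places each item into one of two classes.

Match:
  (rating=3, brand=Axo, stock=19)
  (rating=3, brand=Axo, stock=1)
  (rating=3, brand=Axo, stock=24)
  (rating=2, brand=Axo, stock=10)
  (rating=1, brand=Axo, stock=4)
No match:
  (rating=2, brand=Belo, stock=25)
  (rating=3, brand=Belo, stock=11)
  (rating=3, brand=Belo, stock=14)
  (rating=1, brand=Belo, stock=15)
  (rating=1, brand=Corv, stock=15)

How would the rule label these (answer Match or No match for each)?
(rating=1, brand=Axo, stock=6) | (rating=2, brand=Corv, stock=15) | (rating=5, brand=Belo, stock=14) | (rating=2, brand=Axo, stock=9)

Match, No match, No match, Match

'Match' ⟺ brand is Axo.
(rating=1, brand=Axo, stock=6): brand is Axo — fits, so Match.
(rating=2, brand=Corv, stock=15): brand is Corv — does not satisfy this, so No match.
(rating=5, brand=Belo, stock=14): brand is Belo — does not satisfy this, so No match.
(rating=2, brand=Axo, stock=9): brand is Axo — fits, so Match.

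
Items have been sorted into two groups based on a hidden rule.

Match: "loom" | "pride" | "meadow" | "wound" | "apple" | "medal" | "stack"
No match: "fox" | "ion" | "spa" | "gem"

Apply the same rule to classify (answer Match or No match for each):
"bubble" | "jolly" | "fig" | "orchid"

Match, Match, No match, Match

One predicate separates the groups cleanly: length ≥ 4.
Match: "bubble", since length 6. Match: "jolly", since length 5. No match: "fig", since length 3. Match: "orchid", since length 6.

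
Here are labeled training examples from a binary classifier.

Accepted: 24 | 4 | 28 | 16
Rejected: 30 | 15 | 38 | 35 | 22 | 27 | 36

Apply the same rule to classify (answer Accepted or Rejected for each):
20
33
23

Accepted, Rejected, Rejected

The common property of the 'Accepted' items is: multiple of 4 AND at most 28. No 'Rejected' item has it.
20: 20 = 4·5, 20 ≤ 28, passes → Accepted.
33: 33 = 4·8 + 1, 33 > 28, fails this test → Rejected.
23: 23 = 4·5 + 3, 23 ≤ 28, fails this test → Rejected.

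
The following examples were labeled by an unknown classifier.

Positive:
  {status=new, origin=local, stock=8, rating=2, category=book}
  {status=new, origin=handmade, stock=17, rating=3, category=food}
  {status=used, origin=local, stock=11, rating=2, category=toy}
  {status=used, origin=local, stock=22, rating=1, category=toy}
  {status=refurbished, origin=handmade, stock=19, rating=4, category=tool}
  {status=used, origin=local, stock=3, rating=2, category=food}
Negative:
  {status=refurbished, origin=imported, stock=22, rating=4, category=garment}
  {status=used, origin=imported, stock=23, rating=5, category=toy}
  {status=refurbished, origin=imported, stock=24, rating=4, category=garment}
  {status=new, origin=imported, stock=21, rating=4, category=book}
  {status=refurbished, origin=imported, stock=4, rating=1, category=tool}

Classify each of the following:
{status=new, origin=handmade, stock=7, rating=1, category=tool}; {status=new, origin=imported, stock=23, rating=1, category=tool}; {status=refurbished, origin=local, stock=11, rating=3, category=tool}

Positive, Negative, Positive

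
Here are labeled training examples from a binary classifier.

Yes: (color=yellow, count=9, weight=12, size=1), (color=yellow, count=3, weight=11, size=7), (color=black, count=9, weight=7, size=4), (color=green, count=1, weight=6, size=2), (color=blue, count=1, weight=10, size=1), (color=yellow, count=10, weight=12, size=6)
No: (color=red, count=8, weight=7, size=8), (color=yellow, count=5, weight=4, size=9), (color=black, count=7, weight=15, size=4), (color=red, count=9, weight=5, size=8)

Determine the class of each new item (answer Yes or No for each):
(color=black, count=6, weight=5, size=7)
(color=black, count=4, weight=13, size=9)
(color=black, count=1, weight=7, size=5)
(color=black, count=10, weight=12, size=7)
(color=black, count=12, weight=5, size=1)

One predicate separates the groups cleanly: size ≤ 7 AND weight ≤ 12.
(color=black, count=6, weight=5, size=7): Yes (size = 7, weight = 5).
(color=black, count=4, weight=13, size=9): No (size = 9, weight = 13).
(color=black, count=1, weight=7, size=5): Yes (size = 5, weight = 7).
(color=black, count=10, weight=12, size=7): Yes (size = 7, weight = 12).
(color=black, count=12, weight=5, size=1): Yes (size = 1, weight = 5).

Yes, No, Yes, Yes, Yes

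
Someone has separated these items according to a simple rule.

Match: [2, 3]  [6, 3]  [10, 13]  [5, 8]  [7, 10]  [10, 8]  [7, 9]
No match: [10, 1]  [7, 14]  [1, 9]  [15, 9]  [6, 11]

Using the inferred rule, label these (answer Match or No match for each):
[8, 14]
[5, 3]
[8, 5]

The classifier is using: |first − second| ≤ 3.
No match: [8, 14], since |8−14| = 6. Match: [5, 3], since |5−3| = 2. Match: [8, 5], since |8−5| = 3.

No match, Match, Match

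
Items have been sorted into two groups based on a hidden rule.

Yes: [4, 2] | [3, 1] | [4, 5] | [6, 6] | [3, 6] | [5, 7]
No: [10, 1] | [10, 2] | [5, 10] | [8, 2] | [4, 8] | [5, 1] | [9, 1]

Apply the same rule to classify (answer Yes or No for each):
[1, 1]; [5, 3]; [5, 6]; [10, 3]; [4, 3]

Yes, Yes, Yes, No, Yes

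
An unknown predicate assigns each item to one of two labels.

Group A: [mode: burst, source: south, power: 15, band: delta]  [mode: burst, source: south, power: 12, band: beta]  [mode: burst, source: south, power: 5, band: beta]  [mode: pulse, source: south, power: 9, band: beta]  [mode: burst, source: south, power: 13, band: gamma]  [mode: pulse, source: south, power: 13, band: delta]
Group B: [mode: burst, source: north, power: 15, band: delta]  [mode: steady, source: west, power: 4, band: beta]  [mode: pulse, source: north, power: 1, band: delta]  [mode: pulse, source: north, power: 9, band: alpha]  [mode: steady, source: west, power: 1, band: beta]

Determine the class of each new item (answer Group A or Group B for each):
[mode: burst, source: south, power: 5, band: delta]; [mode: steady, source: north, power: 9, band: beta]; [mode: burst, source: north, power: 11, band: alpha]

Group A, Group B, Group B

The simplest hypothesis consistent with all the labels is: source is south.
[mode: burst, source: south, power: 5, band: delta] — source is south, hence Group A. [mode: steady, source: north, power: 9, band: beta] — source is north, hence Group B. [mode: burst, source: north, power: 11, band: alpha] — source is north, hence Group B.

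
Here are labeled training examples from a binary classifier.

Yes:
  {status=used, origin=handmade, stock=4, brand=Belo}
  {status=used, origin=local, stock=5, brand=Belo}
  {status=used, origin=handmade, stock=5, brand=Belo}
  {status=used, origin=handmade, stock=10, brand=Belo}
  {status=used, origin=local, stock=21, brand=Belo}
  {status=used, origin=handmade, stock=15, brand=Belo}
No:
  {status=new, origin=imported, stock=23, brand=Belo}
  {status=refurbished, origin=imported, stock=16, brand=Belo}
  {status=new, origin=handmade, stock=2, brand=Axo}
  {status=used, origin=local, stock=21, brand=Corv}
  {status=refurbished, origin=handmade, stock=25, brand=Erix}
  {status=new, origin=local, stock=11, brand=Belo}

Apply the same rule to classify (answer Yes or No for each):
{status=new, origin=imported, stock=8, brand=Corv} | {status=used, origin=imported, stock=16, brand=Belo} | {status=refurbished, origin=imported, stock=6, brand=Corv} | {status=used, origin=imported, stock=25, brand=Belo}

No, Yes, No, Yes

One predicate separates the groups cleanly: brand is Belo AND status is used.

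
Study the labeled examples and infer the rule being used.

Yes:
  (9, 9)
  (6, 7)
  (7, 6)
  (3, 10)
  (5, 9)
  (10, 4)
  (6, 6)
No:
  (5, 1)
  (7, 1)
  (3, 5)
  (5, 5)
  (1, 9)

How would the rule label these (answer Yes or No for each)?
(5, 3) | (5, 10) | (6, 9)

'Yes' ⟺ sum ≥ 12.
(5, 3) → 5+3 = 8 → No.
(5, 10) → 5+10 = 15 → Yes.
(6, 9) → 6+9 = 15 → Yes.

No, Yes, Yes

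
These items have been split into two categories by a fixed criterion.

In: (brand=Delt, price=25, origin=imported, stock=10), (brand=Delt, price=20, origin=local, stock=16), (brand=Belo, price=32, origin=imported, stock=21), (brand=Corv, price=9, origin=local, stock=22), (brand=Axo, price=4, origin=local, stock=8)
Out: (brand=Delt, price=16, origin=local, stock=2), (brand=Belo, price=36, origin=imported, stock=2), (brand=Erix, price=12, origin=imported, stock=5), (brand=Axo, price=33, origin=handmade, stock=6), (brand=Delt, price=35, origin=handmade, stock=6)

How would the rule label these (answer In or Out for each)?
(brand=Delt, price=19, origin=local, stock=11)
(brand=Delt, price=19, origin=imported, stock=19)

In, In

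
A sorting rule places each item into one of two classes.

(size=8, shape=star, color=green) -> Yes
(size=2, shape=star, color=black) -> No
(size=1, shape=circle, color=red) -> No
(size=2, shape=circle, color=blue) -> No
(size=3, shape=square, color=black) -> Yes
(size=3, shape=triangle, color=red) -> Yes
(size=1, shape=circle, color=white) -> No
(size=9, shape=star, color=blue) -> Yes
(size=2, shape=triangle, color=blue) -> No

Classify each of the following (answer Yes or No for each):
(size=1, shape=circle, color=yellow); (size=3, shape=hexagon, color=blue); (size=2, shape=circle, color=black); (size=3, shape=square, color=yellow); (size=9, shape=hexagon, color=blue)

No, Yes, No, Yes, Yes

The common property of the 'Yes' items is: size ≥ 3. No 'No' item has it.
(size=1, shape=circle, color=yellow) → size = 1 → No. (size=3, shape=hexagon, color=blue) → size = 3 → Yes. (size=2, shape=circle, color=black) → size = 2 → No. (size=3, shape=square, color=yellow) → size = 3 → Yes. (size=9, shape=hexagon, color=blue) → size = 9 → Yes.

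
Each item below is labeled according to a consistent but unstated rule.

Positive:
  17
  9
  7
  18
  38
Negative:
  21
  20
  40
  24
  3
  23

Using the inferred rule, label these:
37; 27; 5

Positive, Positive, Negative

The rule appears to be: digit sum ≥ 7.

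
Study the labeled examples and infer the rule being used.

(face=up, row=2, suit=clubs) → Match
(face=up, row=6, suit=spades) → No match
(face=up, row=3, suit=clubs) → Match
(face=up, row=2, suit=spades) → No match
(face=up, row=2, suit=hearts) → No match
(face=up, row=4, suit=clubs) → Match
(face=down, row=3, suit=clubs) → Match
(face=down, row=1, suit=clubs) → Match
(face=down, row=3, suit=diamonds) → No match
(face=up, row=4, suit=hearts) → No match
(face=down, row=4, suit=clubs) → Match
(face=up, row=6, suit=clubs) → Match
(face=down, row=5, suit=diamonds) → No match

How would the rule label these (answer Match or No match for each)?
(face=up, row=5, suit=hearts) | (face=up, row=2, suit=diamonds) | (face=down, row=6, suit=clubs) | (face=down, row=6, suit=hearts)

One predicate separates the groups cleanly: suit is clubs.
No match: (face=up, row=5, suit=hearts), since suit is hearts. No match: (face=up, row=2, suit=diamonds), since suit is diamonds. Match: (face=down, row=6, suit=clubs), since suit is clubs. No match: (face=down, row=6, suit=hearts), since suit is hearts.

No match, No match, Match, No match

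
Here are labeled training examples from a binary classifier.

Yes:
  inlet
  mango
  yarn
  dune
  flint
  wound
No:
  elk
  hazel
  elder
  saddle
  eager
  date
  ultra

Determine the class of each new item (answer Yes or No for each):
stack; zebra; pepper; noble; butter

No, No, No, Yes, No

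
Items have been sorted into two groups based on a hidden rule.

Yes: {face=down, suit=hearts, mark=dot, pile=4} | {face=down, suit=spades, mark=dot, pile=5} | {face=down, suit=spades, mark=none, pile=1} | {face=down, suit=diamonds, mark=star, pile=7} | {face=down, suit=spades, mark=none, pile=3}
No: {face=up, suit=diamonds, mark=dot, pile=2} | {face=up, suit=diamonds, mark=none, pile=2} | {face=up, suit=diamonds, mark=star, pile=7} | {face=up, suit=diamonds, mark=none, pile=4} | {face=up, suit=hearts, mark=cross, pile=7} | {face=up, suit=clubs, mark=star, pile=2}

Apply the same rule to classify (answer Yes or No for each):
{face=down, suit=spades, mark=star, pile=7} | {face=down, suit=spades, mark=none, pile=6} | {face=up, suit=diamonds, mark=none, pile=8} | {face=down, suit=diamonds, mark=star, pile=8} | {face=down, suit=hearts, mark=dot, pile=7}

Yes, Yes, No, Yes, Yes

A rule that fits every label: face is down — true of each 'Yes' example, false of each 'No' one.
{face=down, suit=spades, mark=star, pile=7}: face is down — checks out, so Yes. {face=down, suit=spades, mark=none, pile=6}: face is down — checks out, so Yes. {face=up, suit=diamonds, mark=none, pile=8}: face is up — does not fit, so No. {face=down, suit=diamonds, mark=star, pile=8}: face is down — checks out, so Yes. {face=down, suit=hearts, mark=dot, pile=7}: face is down — checks out, so Yes.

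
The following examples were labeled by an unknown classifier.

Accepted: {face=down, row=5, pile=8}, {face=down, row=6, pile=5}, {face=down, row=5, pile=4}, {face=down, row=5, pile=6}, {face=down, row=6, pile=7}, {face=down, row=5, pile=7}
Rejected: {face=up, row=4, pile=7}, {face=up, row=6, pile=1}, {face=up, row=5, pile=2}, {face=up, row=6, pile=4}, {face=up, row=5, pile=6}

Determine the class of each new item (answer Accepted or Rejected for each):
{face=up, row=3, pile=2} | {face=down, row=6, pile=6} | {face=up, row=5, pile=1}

'Accepted' ⟺ face is down.
{face=up, row=3, pile=2}: face is up — lacks this property, so Rejected.
{face=down, row=6, pile=6}: face is down — matches, so Accepted.
{face=up, row=5, pile=1}: face is up — lacks this property, so Rejected.

Rejected, Accepted, Rejected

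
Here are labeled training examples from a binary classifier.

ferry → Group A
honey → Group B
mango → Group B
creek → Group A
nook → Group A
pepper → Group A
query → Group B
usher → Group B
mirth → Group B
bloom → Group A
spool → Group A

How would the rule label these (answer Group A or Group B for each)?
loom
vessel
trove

Group A, Group A, Group B

The common property of the 'Group A' items is: has a double letter. No 'Group B' item has it.
loom: 'oo' doubled — fits, so Group A.
vessel: 'ss' doubled — fits, so Group A.
trove: no doubled letter — does not pass, so Group B.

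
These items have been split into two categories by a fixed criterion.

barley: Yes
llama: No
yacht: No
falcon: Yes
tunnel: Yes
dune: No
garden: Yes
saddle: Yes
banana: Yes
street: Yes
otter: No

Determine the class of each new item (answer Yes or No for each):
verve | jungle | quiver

The simplest hypothesis consistent with all the labels is: length 6.
verve → length 5 → No. jungle → length 6 → Yes. quiver → length 6 → Yes.

No, Yes, Yes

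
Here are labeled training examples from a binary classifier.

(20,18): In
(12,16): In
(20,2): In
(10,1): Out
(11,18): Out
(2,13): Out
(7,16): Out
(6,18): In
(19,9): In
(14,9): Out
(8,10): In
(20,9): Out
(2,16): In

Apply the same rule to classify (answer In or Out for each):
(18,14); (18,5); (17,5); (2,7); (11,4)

In, Out, In, Out, Out

The classifier is using: sum is even.
(18,14): In (18+14 = 32). (18,5): Out (18+5 = 23). (17,5): In (17+5 = 22). (2,7): Out (2+7 = 9). (11,4): Out (11+4 = 15).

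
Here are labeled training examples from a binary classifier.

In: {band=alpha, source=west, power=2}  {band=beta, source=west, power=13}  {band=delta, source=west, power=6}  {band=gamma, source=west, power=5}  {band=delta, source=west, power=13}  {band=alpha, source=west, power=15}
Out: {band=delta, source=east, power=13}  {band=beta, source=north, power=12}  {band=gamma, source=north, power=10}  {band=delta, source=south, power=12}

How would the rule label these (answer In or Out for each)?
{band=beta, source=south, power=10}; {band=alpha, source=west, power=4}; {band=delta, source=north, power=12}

Out, In, Out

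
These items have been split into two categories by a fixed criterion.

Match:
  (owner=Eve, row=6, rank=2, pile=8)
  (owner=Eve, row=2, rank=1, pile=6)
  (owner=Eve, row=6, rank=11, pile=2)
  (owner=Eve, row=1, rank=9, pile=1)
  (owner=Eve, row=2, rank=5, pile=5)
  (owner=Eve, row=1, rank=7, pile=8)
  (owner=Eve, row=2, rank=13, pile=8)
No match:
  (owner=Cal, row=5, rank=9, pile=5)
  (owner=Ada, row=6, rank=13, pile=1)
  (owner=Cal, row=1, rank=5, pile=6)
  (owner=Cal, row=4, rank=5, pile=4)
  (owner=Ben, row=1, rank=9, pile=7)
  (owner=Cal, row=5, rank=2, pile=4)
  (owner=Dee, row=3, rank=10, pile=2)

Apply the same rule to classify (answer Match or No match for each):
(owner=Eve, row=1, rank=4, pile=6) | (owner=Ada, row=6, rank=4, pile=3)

One predicate separates the groups cleanly: owner is Eve.

Match, No match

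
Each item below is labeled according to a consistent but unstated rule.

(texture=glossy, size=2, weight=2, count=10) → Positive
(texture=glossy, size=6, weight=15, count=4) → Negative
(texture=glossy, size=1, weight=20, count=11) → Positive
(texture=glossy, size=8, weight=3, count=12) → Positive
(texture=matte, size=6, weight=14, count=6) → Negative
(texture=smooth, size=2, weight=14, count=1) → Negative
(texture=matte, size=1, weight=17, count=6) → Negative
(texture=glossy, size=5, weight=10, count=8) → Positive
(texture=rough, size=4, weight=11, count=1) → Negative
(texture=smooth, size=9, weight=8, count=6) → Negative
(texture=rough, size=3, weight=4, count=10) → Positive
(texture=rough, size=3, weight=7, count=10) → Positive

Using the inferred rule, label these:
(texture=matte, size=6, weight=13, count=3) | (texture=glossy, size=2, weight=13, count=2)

The common property of the 'Positive' items is: count ≥ 8. No 'Negative' item has it.
(texture=matte, size=6, weight=13, count=3): count = 3, doesn't match → Negative. (texture=glossy, size=2, weight=13, count=2): count = 2, doesn't match → Negative.

Negative, Negative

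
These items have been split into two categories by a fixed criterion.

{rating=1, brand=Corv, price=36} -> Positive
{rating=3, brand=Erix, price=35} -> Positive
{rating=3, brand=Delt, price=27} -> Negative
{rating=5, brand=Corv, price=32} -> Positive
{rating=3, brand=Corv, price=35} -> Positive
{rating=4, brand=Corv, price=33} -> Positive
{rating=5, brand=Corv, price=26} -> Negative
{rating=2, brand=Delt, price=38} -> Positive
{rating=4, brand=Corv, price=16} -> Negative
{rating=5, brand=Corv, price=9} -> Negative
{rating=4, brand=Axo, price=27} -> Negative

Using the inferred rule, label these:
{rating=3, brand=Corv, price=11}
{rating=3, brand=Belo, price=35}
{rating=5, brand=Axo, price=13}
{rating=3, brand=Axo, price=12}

'Positive' ⟺ price ≥ 32.

Negative, Positive, Negative, Negative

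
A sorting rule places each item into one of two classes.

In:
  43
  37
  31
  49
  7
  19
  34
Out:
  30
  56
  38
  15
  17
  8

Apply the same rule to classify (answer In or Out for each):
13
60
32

In, Out, Out

One predicate separates the groups cleanly: ≡ 1 (mod 3).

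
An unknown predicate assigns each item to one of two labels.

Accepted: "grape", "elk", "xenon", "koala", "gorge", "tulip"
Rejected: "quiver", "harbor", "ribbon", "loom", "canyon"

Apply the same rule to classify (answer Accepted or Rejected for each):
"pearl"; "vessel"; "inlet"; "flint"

Accepted, Rejected, Accepted, Accepted

The simplest hypothesis consistent with all the labels is: odd length.
"pearl" — length 5, hence Accepted.
"vessel" — length 6, hence Rejected.
"inlet" — length 5, hence Accepted.
"flint" — length 5, hence Accepted.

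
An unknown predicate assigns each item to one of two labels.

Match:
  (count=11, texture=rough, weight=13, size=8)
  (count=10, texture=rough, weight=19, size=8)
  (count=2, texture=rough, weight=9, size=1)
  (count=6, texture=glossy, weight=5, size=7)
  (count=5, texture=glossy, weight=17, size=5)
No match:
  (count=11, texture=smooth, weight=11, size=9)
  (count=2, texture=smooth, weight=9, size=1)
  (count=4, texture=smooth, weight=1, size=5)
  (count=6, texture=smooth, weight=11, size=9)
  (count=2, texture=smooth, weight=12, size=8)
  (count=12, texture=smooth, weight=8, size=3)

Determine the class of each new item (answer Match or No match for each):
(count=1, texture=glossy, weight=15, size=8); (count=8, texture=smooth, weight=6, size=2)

A rule that fits every label: texture is not smooth — true of each 'Match' example, false of each 'No match' one.
(count=1, texture=glossy, weight=15, size=8): Match (texture is glossy).
(count=8, texture=smooth, weight=6, size=2): No match (texture is smooth).

Match, No match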